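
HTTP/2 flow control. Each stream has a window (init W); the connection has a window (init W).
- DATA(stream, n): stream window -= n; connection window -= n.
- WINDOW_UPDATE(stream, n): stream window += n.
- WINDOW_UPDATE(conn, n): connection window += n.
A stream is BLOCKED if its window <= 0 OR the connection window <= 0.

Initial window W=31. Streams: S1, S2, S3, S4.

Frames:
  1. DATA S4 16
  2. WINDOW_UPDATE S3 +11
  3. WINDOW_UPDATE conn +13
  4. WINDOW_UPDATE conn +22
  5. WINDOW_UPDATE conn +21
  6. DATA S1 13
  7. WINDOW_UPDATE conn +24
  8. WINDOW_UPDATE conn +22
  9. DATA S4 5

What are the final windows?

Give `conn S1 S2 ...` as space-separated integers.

Answer: 99 18 31 42 10

Derivation:
Op 1: conn=15 S1=31 S2=31 S3=31 S4=15 blocked=[]
Op 2: conn=15 S1=31 S2=31 S3=42 S4=15 blocked=[]
Op 3: conn=28 S1=31 S2=31 S3=42 S4=15 blocked=[]
Op 4: conn=50 S1=31 S2=31 S3=42 S4=15 blocked=[]
Op 5: conn=71 S1=31 S2=31 S3=42 S4=15 blocked=[]
Op 6: conn=58 S1=18 S2=31 S3=42 S4=15 blocked=[]
Op 7: conn=82 S1=18 S2=31 S3=42 S4=15 blocked=[]
Op 8: conn=104 S1=18 S2=31 S3=42 S4=15 blocked=[]
Op 9: conn=99 S1=18 S2=31 S3=42 S4=10 blocked=[]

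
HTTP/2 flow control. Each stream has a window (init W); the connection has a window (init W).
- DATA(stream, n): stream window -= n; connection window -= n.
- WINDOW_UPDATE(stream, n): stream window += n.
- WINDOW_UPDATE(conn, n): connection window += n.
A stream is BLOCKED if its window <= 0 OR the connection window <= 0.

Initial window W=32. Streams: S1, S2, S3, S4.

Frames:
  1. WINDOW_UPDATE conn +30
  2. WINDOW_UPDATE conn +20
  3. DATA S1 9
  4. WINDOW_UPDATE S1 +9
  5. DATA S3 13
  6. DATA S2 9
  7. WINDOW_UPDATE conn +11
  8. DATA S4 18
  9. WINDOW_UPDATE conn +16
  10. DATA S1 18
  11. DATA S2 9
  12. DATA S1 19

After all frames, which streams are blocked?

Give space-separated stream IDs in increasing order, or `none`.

Op 1: conn=62 S1=32 S2=32 S3=32 S4=32 blocked=[]
Op 2: conn=82 S1=32 S2=32 S3=32 S4=32 blocked=[]
Op 3: conn=73 S1=23 S2=32 S3=32 S4=32 blocked=[]
Op 4: conn=73 S1=32 S2=32 S3=32 S4=32 blocked=[]
Op 5: conn=60 S1=32 S2=32 S3=19 S4=32 blocked=[]
Op 6: conn=51 S1=32 S2=23 S3=19 S4=32 blocked=[]
Op 7: conn=62 S1=32 S2=23 S3=19 S4=32 blocked=[]
Op 8: conn=44 S1=32 S2=23 S3=19 S4=14 blocked=[]
Op 9: conn=60 S1=32 S2=23 S3=19 S4=14 blocked=[]
Op 10: conn=42 S1=14 S2=23 S3=19 S4=14 blocked=[]
Op 11: conn=33 S1=14 S2=14 S3=19 S4=14 blocked=[]
Op 12: conn=14 S1=-5 S2=14 S3=19 S4=14 blocked=[1]

Answer: S1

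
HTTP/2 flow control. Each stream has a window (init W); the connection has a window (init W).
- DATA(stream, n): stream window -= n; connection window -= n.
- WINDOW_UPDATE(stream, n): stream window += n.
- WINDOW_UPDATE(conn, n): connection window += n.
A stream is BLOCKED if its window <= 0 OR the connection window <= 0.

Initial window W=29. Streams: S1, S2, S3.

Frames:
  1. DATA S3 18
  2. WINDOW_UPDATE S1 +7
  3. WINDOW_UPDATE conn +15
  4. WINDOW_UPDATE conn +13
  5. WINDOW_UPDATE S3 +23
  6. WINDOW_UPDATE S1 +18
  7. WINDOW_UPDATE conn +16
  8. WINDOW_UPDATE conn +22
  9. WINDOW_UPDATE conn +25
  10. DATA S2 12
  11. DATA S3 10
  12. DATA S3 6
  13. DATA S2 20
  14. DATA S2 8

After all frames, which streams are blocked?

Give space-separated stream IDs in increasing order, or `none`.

Op 1: conn=11 S1=29 S2=29 S3=11 blocked=[]
Op 2: conn=11 S1=36 S2=29 S3=11 blocked=[]
Op 3: conn=26 S1=36 S2=29 S3=11 blocked=[]
Op 4: conn=39 S1=36 S2=29 S3=11 blocked=[]
Op 5: conn=39 S1=36 S2=29 S3=34 blocked=[]
Op 6: conn=39 S1=54 S2=29 S3=34 blocked=[]
Op 7: conn=55 S1=54 S2=29 S3=34 blocked=[]
Op 8: conn=77 S1=54 S2=29 S3=34 blocked=[]
Op 9: conn=102 S1=54 S2=29 S3=34 blocked=[]
Op 10: conn=90 S1=54 S2=17 S3=34 blocked=[]
Op 11: conn=80 S1=54 S2=17 S3=24 blocked=[]
Op 12: conn=74 S1=54 S2=17 S3=18 blocked=[]
Op 13: conn=54 S1=54 S2=-3 S3=18 blocked=[2]
Op 14: conn=46 S1=54 S2=-11 S3=18 blocked=[2]

Answer: S2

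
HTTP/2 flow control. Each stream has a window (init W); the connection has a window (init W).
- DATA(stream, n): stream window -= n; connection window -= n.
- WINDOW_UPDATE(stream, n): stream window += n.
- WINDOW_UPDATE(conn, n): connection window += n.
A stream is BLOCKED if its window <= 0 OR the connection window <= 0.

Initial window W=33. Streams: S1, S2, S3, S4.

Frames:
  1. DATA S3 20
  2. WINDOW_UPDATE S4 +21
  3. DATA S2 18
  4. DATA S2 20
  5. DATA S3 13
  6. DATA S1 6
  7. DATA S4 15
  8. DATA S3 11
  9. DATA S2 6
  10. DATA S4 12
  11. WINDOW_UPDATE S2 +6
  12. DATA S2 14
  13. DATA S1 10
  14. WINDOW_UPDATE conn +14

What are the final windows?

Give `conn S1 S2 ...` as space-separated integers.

Op 1: conn=13 S1=33 S2=33 S3=13 S4=33 blocked=[]
Op 2: conn=13 S1=33 S2=33 S3=13 S4=54 blocked=[]
Op 3: conn=-5 S1=33 S2=15 S3=13 S4=54 blocked=[1, 2, 3, 4]
Op 4: conn=-25 S1=33 S2=-5 S3=13 S4=54 blocked=[1, 2, 3, 4]
Op 5: conn=-38 S1=33 S2=-5 S3=0 S4=54 blocked=[1, 2, 3, 4]
Op 6: conn=-44 S1=27 S2=-5 S3=0 S4=54 blocked=[1, 2, 3, 4]
Op 7: conn=-59 S1=27 S2=-5 S3=0 S4=39 blocked=[1, 2, 3, 4]
Op 8: conn=-70 S1=27 S2=-5 S3=-11 S4=39 blocked=[1, 2, 3, 4]
Op 9: conn=-76 S1=27 S2=-11 S3=-11 S4=39 blocked=[1, 2, 3, 4]
Op 10: conn=-88 S1=27 S2=-11 S3=-11 S4=27 blocked=[1, 2, 3, 4]
Op 11: conn=-88 S1=27 S2=-5 S3=-11 S4=27 blocked=[1, 2, 3, 4]
Op 12: conn=-102 S1=27 S2=-19 S3=-11 S4=27 blocked=[1, 2, 3, 4]
Op 13: conn=-112 S1=17 S2=-19 S3=-11 S4=27 blocked=[1, 2, 3, 4]
Op 14: conn=-98 S1=17 S2=-19 S3=-11 S4=27 blocked=[1, 2, 3, 4]

Answer: -98 17 -19 -11 27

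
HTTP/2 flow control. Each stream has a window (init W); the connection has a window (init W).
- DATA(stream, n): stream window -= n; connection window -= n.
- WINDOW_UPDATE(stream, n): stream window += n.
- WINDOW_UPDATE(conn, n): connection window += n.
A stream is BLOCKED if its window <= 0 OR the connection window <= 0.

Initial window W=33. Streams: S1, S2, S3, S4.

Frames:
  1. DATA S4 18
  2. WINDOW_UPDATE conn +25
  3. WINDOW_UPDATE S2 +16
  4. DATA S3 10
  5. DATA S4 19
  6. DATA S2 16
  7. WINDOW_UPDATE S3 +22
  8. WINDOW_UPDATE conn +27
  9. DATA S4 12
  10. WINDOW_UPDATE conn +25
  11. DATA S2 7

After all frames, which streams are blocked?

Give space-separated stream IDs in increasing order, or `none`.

Op 1: conn=15 S1=33 S2=33 S3=33 S4=15 blocked=[]
Op 2: conn=40 S1=33 S2=33 S3=33 S4=15 blocked=[]
Op 3: conn=40 S1=33 S2=49 S3=33 S4=15 blocked=[]
Op 4: conn=30 S1=33 S2=49 S3=23 S4=15 blocked=[]
Op 5: conn=11 S1=33 S2=49 S3=23 S4=-4 blocked=[4]
Op 6: conn=-5 S1=33 S2=33 S3=23 S4=-4 blocked=[1, 2, 3, 4]
Op 7: conn=-5 S1=33 S2=33 S3=45 S4=-4 blocked=[1, 2, 3, 4]
Op 8: conn=22 S1=33 S2=33 S3=45 S4=-4 blocked=[4]
Op 9: conn=10 S1=33 S2=33 S3=45 S4=-16 blocked=[4]
Op 10: conn=35 S1=33 S2=33 S3=45 S4=-16 blocked=[4]
Op 11: conn=28 S1=33 S2=26 S3=45 S4=-16 blocked=[4]

Answer: S4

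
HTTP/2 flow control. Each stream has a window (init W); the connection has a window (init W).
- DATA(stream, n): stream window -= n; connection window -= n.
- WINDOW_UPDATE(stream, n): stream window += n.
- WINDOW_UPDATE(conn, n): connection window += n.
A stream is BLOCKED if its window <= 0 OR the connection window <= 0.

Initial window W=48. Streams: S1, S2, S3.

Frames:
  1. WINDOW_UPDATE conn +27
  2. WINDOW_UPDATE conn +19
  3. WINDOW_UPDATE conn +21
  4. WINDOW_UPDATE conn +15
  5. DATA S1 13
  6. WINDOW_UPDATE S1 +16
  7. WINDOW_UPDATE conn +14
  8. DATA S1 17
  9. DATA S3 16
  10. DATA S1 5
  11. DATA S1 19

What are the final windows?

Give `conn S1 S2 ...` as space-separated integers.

Op 1: conn=75 S1=48 S2=48 S3=48 blocked=[]
Op 2: conn=94 S1=48 S2=48 S3=48 blocked=[]
Op 3: conn=115 S1=48 S2=48 S3=48 blocked=[]
Op 4: conn=130 S1=48 S2=48 S3=48 blocked=[]
Op 5: conn=117 S1=35 S2=48 S3=48 blocked=[]
Op 6: conn=117 S1=51 S2=48 S3=48 blocked=[]
Op 7: conn=131 S1=51 S2=48 S3=48 blocked=[]
Op 8: conn=114 S1=34 S2=48 S3=48 blocked=[]
Op 9: conn=98 S1=34 S2=48 S3=32 blocked=[]
Op 10: conn=93 S1=29 S2=48 S3=32 blocked=[]
Op 11: conn=74 S1=10 S2=48 S3=32 blocked=[]

Answer: 74 10 48 32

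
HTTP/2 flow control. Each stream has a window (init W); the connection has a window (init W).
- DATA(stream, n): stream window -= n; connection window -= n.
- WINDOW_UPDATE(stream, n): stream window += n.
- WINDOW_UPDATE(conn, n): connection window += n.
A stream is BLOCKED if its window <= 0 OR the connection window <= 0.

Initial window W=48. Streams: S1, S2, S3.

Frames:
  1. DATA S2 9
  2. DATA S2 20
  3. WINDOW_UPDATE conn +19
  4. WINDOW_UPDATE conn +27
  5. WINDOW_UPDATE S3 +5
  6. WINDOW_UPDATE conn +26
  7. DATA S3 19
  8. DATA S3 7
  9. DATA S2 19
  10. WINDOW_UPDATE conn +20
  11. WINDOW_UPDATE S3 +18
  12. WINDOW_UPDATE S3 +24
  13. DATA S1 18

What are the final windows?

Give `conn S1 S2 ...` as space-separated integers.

Answer: 48 30 0 69

Derivation:
Op 1: conn=39 S1=48 S2=39 S3=48 blocked=[]
Op 2: conn=19 S1=48 S2=19 S3=48 blocked=[]
Op 3: conn=38 S1=48 S2=19 S3=48 blocked=[]
Op 4: conn=65 S1=48 S2=19 S3=48 blocked=[]
Op 5: conn=65 S1=48 S2=19 S3=53 blocked=[]
Op 6: conn=91 S1=48 S2=19 S3=53 blocked=[]
Op 7: conn=72 S1=48 S2=19 S3=34 blocked=[]
Op 8: conn=65 S1=48 S2=19 S3=27 blocked=[]
Op 9: conn=46 S1=48 S2=0 S3=27 blocked=[2]
Op 10: conn=66 S1=48 S2=0 S3=27 blocked=[2]
Op 11: conn=66 S1=48 S2=0 S3=45 blocked=[2]
Op 12: conn=66 S1=48 S2=0 S3=69 blocked=[2]
Op 13: conn=48 S1=30 S2=0 S3=69 blocked=[2]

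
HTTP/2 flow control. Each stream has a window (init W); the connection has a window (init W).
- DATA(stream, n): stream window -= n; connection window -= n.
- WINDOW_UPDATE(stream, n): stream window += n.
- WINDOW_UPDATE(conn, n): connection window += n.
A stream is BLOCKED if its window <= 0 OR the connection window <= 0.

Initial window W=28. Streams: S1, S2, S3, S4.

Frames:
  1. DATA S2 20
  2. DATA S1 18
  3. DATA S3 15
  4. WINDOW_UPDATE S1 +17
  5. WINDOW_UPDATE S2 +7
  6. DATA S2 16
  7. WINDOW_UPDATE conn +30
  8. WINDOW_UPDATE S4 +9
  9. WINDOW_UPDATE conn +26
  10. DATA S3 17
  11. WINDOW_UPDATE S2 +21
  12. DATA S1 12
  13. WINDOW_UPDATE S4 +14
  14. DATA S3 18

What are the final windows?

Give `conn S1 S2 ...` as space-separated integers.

Op 1: conn=8 S1=28 S2=8 S3=28 S4=28 blocked=[]
Op 2: conn=-10 S1=10 S2=8 S3=28 S4=28 blocked=[1, 2, 3, 4]
Op 3: conn=-25 S1=10 S2=8 S3=13 S4=28 blocked=[1, 2, 3, 4]
Op 4: conn=-25 S1=27 S2=8 S3=13 S4=28 blocked=[1, 2, 3, 4]
Op 5: conn=-25 S1=27 S2=15 S3=13 S4=28 blocked=[1, 2, 3, 4]
Op 6: conn=-41 S1=27 S2=-1 S3=13 S4=28 blocked=[1, 2, 3, 4]
Op 7: conn=-11 S1=27 S2=-1 S3=13 S4=28 blocked=[1, 2, 3, 4]
Op 8: conn=-11 S1=27 S2=-1 S3=13 S4=37 blocked=[1, 2, 3, 4]
Op 9: conn=15 S1=27 S2=-1 S3=13 S4=37 blocked=[2]
Op 10: conn=-2 S1=27 S2=-1 S3=-4 S4=37 blocked=[1, 2, 3, 4]
Op 11: conn=-2 S1=27 S2=20 S3=-4 S4=37 blocked=[1, 2, 3, 4]
Op 12: conn=-14 S1=15 S2=20 S3=-4 S4=37 blocked=[1, 2, 3, 4]
Op 13: conn=-14 S1=15 S2=20 S3=-4 S4=51 blocked=[1, 2, 3, 4]
Op 14: conn=-32 S1=15 S2=20 S3=-22 S4=51 blocked=[1, 2, 3, 4]

Answer: -32 15 20 -22 51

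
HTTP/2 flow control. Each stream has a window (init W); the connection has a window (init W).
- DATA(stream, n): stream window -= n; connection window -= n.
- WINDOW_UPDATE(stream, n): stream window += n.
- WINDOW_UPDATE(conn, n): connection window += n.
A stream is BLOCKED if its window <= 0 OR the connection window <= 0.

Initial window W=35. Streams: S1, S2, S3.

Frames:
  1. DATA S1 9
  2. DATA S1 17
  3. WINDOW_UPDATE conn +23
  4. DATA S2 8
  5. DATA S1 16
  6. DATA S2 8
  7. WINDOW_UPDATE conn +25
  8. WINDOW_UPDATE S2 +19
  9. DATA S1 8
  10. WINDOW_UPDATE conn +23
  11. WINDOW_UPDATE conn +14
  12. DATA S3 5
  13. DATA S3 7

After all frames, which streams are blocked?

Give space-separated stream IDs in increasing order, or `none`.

Answer: S1

Derivation:
Op 1: conn=26 S1=26 S2=35 S3=35 blocked=[]
Op 2: conn=9 S1=9 S2=35 S3=35 blocked=[]
Op 3: conn=32 S1=9 S2=35 S3=35 blocked=[]
Op 4: conn=24 S1=9 S2=27 S3=35 blocked=[]
Op 5: conn=8 S1=-7 S2=27 S3=35 blocked=[1]
Op 6: conn=0 S1=-7 S2=19 S3=35 blocked=[1, 2, 3]
Op 7: conn=25 S1=-7 S2=19 S3=35 blocked=[1]
Op 8: conn=25 S1=-7 S2=38 S3=35 blocked=[1]
Op 9: conn=17 S1=-15 S2=38 S3=35 blocked=[1]
Op 10: conn=40 S1=-15 S2=38 S3=35 blocked=[1]
Op 11: conn=54 S1=-15 S2=38 S3=35 blocked=[1]
Op 12: conn=49 S1=-15 S2=38 S3=30 blocked=[1]
Op 13: conn=42 S1=-15 S2=38 S3=23 blocked=[1]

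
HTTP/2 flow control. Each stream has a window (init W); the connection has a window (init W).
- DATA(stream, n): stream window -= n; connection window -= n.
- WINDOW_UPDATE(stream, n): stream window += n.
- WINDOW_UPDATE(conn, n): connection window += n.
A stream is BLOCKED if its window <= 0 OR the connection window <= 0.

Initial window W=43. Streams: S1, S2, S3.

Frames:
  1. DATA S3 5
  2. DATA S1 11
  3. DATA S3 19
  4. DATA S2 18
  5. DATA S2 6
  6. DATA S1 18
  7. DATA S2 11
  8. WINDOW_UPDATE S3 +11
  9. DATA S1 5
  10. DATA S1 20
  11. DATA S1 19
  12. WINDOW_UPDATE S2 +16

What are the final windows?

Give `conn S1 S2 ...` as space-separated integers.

Answer: -89 -30 24 30

Derivation:
Op 1: conn=38 S1=43 S2=43 S3=38 blocked=[]
Op 2: conn=27 S1=32 S2=43 S3=38 blocked=[]
Op 3: conn=8 S1=32 S2=43 S3=19 blocked=[]
Op 4: conn=-10 S1=32 S2=25 S3=19 blocked=[1, 2, 3]
Op 5: conn=-16 S1=32 S2=19 S3=19 blocked=[1, 2, 3]
Op 6: conn=-34 S1=14 S2=19 S3=19 blocked=[1, 2, 3]
Op 7: conn=-45 S1=14 S2=8 S3=19 blocked=[1, 2, 3]
Op 8: conn=-45 S1=14 S2=8 S3=30 blocked=[1, 2, 3]
Op 9: conn=-50 S1=9 S2=8 S3=30 blocked=[1, 2, 3]
Op 10: conn=-70 S1=-11 S2=8 S3=30 blocked=[1, 2, 3]
Op 11: conn=-89 S1=-30 S2=8 S3=30 blocked=[1, 2, 3]
Op 12: conn=-89 S1=-30 S2=24 S3=30 blocked=[1, 2, 3]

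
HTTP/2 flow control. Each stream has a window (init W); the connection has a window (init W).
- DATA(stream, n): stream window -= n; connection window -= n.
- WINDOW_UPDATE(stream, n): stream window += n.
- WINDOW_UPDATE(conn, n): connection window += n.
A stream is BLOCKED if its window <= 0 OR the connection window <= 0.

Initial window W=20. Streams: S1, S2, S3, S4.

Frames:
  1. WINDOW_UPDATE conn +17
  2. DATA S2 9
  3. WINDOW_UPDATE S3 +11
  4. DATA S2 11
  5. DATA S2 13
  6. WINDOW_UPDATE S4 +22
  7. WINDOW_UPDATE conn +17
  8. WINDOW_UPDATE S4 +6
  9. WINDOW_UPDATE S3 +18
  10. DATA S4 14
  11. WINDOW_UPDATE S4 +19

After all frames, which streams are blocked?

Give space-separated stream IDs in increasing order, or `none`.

Answer: S2

Derivation:
Op 1: conn=37 S1=20 S2=20 S3=20 S4=20 blocked=[]
Op 2: conn=28 S1=20 S2=11 S3=20 S4=20 blocked=[]
Op 3: conn=28 S1=20 S2=11 S3=31 S4=20 blocked=[]
Op 4: conn=17 S1=20 S2=0 S3=31 S4=20 blocked=[2]
Op 5: conn=4 S1=20 S2=-13 S3=31 S4=20 blocked=[2]
Op 6: conn=4 S1=20 S2=-13 S3=31 S4=42 blocked=[2]
Op 7: conn=21 S1=20 S2=-13 S3=31 S4=42 blocked=[2]
Op 8: conn=21 S1=20 S2=-13 S3=31 S4=48 blocked=[2]
Op 9: conn=21 S1=20 S2=-13 S3=49 S4=48 blocked=[2]
Op 10: conn=7 S1=20 S2=-13 S3=49 S4=34 blocked=[2]
Op 11: conn=7 S1=20 S2=-13 S3=49 S4=53 blocked=[2]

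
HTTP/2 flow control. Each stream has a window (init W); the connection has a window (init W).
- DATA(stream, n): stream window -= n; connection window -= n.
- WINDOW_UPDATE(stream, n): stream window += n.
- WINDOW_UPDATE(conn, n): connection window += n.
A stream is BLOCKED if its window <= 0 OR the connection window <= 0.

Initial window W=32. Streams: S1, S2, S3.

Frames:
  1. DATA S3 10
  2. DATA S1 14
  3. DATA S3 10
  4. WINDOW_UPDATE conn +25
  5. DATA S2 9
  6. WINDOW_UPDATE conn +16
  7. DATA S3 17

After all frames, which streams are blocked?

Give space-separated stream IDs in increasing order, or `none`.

Op 1: conn=22 S1=32 S2=32 S3=22 blocked=[]
Op 2: conn=8 S1=18 S2=32 S3=22 blocked=[]
Op 3: conn=-2 S1=18 S2=32 S3=12 blocked=[1, 2, 3]
Op 4: conn=23 S1=18 S2=32 S3=12 blocked=[]
Op 5: conn=14 S1=18 S2=23 S3=12 blocked=[]
Op 6: conn=30 S1=18 S2=23 S3=12 blocked=[]
Op 7: conn=13 S1=18 S2=23 S3=-5 blocked=[3]

Answer: S3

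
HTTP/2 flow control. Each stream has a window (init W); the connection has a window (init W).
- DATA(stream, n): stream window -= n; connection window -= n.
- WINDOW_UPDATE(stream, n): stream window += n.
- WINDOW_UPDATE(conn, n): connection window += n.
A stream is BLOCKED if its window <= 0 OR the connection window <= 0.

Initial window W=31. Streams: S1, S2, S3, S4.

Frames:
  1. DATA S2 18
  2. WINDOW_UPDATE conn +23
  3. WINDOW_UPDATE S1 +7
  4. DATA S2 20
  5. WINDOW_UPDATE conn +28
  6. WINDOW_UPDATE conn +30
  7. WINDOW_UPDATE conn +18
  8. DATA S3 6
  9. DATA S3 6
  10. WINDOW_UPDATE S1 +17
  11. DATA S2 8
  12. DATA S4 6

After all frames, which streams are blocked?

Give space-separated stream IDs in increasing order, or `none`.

Answer: S2

Derivation:
Op 1: conn=13 S1=31 S2=13 S3=31 S4=31 blocked=[]
Op 2: conn=36 S1=31 S2=13 S3=31 S4=31 blocked=[]
Op 3: conn=36 S1=38 S2=13 S3=31 S4=31 blocked=[]
Op 4: conn=16 S1=38 S2=-7 S3=31 S4=31 blocked=[2]
Op 5: conn=44 S1=38 S2=-7 S3=31 S4=31 blocked=[2]
Op 6: conn=74 S1=38 S2=-7 S3=31 S4=31 blocked=[2]
Op 7: conn=92 S1=38 S2=-7 S3=31 S4=31 blocked=[2]
Op 8: conn=86 S1=38 S2=-7 S3=25 S4=31 blocked=[2]
Op 9: conn=80 S1=38 S2=-7 S3=19 S4=31 blocked=[2]
Op 10: conn=80 S1=55 S2=-7 S3=19 S4=31 blocked=[2]
Op 11: conn=72 S1=55 S2=-15 S3=19 S4=31 blocked=[2]
Op 12: conn=66 S1=55 S2=-15 S3=19 S4=25 blocked=[2]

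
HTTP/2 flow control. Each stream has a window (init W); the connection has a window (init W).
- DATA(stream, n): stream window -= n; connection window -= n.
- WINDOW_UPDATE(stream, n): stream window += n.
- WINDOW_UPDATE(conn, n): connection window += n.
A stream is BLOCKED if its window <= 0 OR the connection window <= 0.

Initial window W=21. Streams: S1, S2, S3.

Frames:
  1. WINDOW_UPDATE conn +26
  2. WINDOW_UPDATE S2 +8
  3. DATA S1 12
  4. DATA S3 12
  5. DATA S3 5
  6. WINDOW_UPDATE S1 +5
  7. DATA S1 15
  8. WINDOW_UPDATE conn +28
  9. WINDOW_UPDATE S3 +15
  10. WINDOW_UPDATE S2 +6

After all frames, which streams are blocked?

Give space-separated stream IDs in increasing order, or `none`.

Op 1: conn=47 S1=21 S2=21 S3=21 blocked=[]
Op 2: conn=47 S1=21 S2=29 S3=21 blocked=[]
Op 3: conn=35 S1=9 S2=29 S3=21 blocked=[]
Op 4: conn=23 S1=9 S2=29 S3=9 blocked=[]
Op 5: conn=18 S1=9 S2=29 S3=4 blocked=[]
Op 6: conn=18 S1=14 S2=29 S3=4 blocked=[]
Op 7: conn=3 S1=-1 S2=29 S3=4 blocked=[1]
Op 8: conn=31 S1=-1 S2=29 S3=4 blocked=[1]
Op 9: conn=31 S1=-1 S2=29 S3=19 blocked=[1]
Op 10: conn=31 S1=-1 S2=35 S3=19 blocked=[1]

Answer: S1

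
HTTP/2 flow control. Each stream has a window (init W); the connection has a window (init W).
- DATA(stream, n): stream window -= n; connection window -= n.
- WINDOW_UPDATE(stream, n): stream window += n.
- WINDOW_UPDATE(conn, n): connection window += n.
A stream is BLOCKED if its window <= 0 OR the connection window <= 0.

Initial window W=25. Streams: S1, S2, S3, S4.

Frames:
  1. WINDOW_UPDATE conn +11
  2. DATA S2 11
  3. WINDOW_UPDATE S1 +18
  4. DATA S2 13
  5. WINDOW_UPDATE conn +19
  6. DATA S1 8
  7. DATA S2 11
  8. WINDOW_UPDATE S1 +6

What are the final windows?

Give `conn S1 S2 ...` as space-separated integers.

Op 1: conn=36 S1=25 S2=25 S3=25 S4=25 blocked=[]
Op 2: conn=25 S1=25 S2=14 S3=25 S4=25 blocked=[]
Op 3: conn=25 S1=43 S2=14 S3=25 S4=25 blocked=[]
Op 4: conn=12 S1=43 S2=1 S3=25 S4=25 blocked=[]
Op 5: conn=31 S1=43 S2=1 S3=25 S4=25 blocked=[]
Op 6: conn=23 S1=35 S2=1 S3=25 S4=25 blocked=[]
Op 7: conn=12 S1=35 S2=-10 S3=25 S4=25 blocked=[2]
Op 8: conn=12 S1=41 S2=-10 S3=25 S4=25 blocked=[2]

Answer: 12 41 -10 25 25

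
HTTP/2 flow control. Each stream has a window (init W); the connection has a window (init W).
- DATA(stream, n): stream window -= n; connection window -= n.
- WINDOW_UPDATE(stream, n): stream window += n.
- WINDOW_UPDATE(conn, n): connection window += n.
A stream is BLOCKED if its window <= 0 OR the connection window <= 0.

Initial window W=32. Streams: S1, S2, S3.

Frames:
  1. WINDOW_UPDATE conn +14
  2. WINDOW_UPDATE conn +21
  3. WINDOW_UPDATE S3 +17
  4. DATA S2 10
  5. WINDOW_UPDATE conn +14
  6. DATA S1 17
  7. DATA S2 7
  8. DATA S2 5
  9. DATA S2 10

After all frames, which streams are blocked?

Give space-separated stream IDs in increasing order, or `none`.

Op 1: conn=46 S1=32 S2=32 S3=32 blocked=[]
Op 2: conn=67 S1=32 S2=32 S3=32 blocked=[]
Op 3: conn=67 S1=32 S2=32 S3=49 blocked=[]
Op 4: conn=57 S1=32 S2=22 S3=49 blocked=[]
Op 5: conn=71 S1=32 S2=22 S3=49 blocked=[]
Op 6: conn=54 S1=15 S2=22 S3=49 blocked=[]
Op 7: conn=47 S1=15 S2=15 S3=49 blocked=[]
Op 8: conn=42 S1=15 S2=10 S3=49 blocked=[]
Op 9: conn=32 S1=15 S2=0 S3=49 blocked=[2]

Answer: S2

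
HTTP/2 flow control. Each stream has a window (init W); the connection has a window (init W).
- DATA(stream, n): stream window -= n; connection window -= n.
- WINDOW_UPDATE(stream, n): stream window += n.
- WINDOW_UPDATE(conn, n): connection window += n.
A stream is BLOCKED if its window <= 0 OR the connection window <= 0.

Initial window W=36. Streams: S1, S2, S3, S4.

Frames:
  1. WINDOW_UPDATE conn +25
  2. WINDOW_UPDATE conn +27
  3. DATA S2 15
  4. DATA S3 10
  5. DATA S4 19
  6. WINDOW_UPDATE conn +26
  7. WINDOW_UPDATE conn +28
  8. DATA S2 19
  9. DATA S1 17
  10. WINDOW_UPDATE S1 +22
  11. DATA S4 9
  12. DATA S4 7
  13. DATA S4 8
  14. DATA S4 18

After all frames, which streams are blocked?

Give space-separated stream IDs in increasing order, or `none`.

Answer: S4

Derivation:
Op 1: conn=61 S1=36 S2=36 S3=36 S4=36 blocked=[]
Op 2: conn=88 S1=36 S2=36 S3=36 S4=36 blocked=[]
Op 3: conn=73 S1=36 S2=21 S3=36 S4=36 blocked=[]
Op 4: conn=63 S1=36 S2=21 S3=26 S4=36 blocked=[]
Op 5: conn=44 S1=36 S2=21 S3=26 S4=17 blocked=[]
Op 6: conn=70 S1=36 S2=21 S3=26 S4=17 blocked=[]
Op 7: conn=98 S1=36 S2=21 S3=26 S4=17 blocked=[]
Op 8: conn=79 S1=36 S2=2 S3=26 S4=17 blocked=[]
Op 9: conn=62 S1=19 S2=2 S3=26 S4=17 blocked=[]
Op 10: conn=62 S1=41 S2=2 S3=26 S4=17 blocked=[]
Op 11: conn=53 S1=41 S2=2 S3=26 S4=8 blocked=[]
Op 12: conn=46 S1=41 S2=2 S3=26 S4=1 blocked=[]
Op 13: conn=38 S1=41 S2=2 S3=26 S4=-7 blocked=[4]
Op 14: conn=20 S1=41 S2=2 S3=26 S4=-25 blocked=[4]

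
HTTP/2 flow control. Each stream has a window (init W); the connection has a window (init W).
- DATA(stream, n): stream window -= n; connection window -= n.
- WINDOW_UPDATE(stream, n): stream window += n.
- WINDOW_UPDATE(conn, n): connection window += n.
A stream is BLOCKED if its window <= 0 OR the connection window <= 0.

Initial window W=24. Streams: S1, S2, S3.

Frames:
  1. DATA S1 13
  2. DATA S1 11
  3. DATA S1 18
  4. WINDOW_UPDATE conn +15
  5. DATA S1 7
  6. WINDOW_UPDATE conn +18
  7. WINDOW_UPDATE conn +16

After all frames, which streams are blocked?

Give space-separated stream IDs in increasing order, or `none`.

Op 1: conn=11 S1=11 S2=24 S3=24 blocked=[]
Op 2: conn=0 S1=0 S2=24 S3=24 blocked=[1, 2, 3]
Op 3: conn=-18 S1=-18 S2=24 S3=24 blocked=[1, 2, 3]
Op 4: conn=-3 S1=-18 S2=24 S3=24 blocked=[1, 2, 3]
Op 5: conn=-10 S1=-25 S2=24 S3=24 blocked=[1, 2, 3]
Op 6: conn=8 S1=-25 S2=24 S3=24 blocked=[1]
Op 7: conn=24 S1=-25 S2=24 S3=24 blocked=[1]

Answer: S1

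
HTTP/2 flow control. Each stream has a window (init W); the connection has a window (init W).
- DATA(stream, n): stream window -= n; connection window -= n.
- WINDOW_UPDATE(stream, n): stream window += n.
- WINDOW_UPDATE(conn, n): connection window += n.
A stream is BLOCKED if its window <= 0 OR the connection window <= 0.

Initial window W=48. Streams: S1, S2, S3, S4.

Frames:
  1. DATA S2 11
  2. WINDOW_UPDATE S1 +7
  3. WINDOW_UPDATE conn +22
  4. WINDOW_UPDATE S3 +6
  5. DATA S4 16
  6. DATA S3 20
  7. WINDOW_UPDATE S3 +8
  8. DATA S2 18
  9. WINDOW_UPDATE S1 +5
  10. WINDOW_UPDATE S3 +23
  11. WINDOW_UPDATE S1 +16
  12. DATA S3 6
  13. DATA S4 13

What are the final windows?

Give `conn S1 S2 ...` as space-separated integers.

Answer: -14 76 19 59 19

Derivation:
Op 1: conn=37 S1=48 S2=37 S3=48 S4=48 blocked=[]
Op 2: conn=37 S1=55 S2=37 S3=48 S4=48 blocked=[]
Op 3: conn=59 S1=55 S2=37 S3=48 S4=48 blocked=[]
Op 4: conn=59 S1=55 S2=37 S3=54 S4=48 blocked=[]
Op 5: conn=43 S1=55 S2=37 S3=54 S4=32 blocked=[]
Op 6: conn=23 S1=55 S2=37 S3=34 S4=32 blocked=[]
Op 7: conn=23 S1=55 S2=37 S3=42 S4=32 blocked=[]
Op 8: conn=5 S1=55 S2=19 S3=42 S4=32 blocked=[]
Op 9: conn=5 S1=60 S2=19 S3=42 S4=32 blocked=[]
Op 10: conn=5 S1=60 S2=19 S3=65 S4=32 blocked=[]
Op 11: conn=5 S1=76 S2=19 S3=65 S4=32 blocked=[]
Op 12: conn=-1 S1=76 S2=19 S3=59 S4=32 blocked=[1, 2, 3, 4]
Op 13: conn=-14 S1=76 S2=19 S3=59 S4=19 blocked=[1, 2, 3, 4]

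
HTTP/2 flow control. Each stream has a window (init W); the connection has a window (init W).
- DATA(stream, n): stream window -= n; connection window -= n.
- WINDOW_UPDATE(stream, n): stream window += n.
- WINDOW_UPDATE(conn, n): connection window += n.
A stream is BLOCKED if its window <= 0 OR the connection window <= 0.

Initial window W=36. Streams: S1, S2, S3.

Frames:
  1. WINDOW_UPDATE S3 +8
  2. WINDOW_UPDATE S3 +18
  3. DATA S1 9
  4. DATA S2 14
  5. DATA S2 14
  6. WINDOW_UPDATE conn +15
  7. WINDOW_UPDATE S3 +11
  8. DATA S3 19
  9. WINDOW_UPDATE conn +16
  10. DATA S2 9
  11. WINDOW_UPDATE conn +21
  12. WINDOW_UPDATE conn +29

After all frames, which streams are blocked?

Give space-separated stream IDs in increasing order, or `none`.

Op 1: conn=36 S1=36 S2=36 S3=44 blocked=[]
Op 2: conn=36 S1=36 S2=36 S3=62 blocked=[]
Op 3: conn=27 S1=27 S2=36 S3=62 blocked=[]
Op 4: conn=13 S1=27 S2=22 S3=62 blocked=[]
Op 5: conn=-1 S1=27 S2=8 S3=62 blocked=[1, 2, 3]
Op 6: conn=14 S1=27 S2=8 S3=62 blocked=[]
Op 7: conn=14 S1=27 S2=8 S3=73 blocked=[]
Op 8: conn=-5 S1=27 S2=8 S3=54 blocked=[1, 2, 3]
Op 9: conn=11 S1=27 S2=8 S3=54 blocked=[]
Op 10: conn=2 S1=27 S2=-1 S3=54 blocked=[2]
Op 11: conn=23 S1=27 S2=-1 S3=54 blocked=[2]
Op 12: conn=52 S1=27 S2=-1 S3=54 blocked=[2]

Answer: S2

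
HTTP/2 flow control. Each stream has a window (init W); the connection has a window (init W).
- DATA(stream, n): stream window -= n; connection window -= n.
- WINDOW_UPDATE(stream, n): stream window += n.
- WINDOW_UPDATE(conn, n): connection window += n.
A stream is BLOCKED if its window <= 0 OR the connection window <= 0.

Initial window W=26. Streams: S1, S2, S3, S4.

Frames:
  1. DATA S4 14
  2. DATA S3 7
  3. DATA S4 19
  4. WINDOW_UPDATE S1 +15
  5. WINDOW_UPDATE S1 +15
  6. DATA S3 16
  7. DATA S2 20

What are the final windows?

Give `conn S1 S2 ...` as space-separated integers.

Op 1: conn=12 S1=26 S2=26 S3=26 S4=12 blocked=[]
Op 2: conn=5 S1=26 S2=26 S3=19 S4=12 blocked=[]
Op 3: conn=-14 S1=26 S2=26 S3=19 S4=-7 blocked=[1, 2, 3, 4]
Op 4: conn=-14 S1=41 S2=26 S3=19 S4=-7 blocked=[1, 2, 3, 4]
Op 5: conn=-14 S1=56 S2=26 S3=19 S4=-7 blocked=[1, 2, 3, 4]
Op 6: conn=-30 S1=56 S2=26 S3=3 S4=-7 blocked=[1, 2, 3, 4]
Op 7: conn=-50 S1=56 S2=6 S3=3 S4=-7 blocked=[1, 2, 3, 4]

Answer: -50 56 6 3 -7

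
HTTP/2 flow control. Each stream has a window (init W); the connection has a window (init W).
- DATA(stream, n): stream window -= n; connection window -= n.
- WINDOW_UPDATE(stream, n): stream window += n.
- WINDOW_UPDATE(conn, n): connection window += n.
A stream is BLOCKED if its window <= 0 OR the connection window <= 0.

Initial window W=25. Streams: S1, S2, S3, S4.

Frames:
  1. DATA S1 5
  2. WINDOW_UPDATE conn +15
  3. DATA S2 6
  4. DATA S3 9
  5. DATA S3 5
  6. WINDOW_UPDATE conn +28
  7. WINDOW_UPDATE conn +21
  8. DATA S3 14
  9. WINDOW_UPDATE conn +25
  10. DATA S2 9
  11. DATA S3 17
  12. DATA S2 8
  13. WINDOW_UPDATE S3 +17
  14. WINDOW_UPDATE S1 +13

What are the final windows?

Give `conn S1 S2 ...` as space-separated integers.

Answer: 41 33 2 -3 25

Derivation:
Op 1: conn=20 S1=20 S2=25 S3=25 S4=25 blocked=[]
Op 2: conn=35 S1=20 S2=25 S3=25 S4=25 blocked=[]
Op 3: conn=29 S1=20 S2=19 S3=25 S4=25 blocked=[]
Op 4: conn=20 S1=20 S2=19 S3=16 S4=25 blocked=[]
Op 5: conn=15 S1=20 S2=19 S3=11 S4=25 blocked=[]
Op 6: conn=43 S1=20 S2=19 S3=11 S4=25 blocked=[]
Op 7: conn=64 S1=20 S2=19 S3=11 S4=25 blocked=[]
Op 8: conn=50 S1=20 S2=19 S3=-3 S4=25 blocked=[3]
Op 9: conn=75 S1=20 S2=19 S3=-3 S4=25 blocked=[3]
Op 10: conn=66 S1=20 S2=10 S3=-3 S4=25 blocked=[3]
Op 11: conn=49 S1=20 S2=10 S3=-20 S4=25 blocked=[3]
Op 12: conn=41 S1=20 S2=2 S3=-20 S4=25 blocked=[3]
Op 13: conn=41 S1=20 S2=2 S3=-3 S4=25 blocked=[3]
Op 14: conn=41 S1=33 S2=2 S3=-3 S4=25 blocked=[3]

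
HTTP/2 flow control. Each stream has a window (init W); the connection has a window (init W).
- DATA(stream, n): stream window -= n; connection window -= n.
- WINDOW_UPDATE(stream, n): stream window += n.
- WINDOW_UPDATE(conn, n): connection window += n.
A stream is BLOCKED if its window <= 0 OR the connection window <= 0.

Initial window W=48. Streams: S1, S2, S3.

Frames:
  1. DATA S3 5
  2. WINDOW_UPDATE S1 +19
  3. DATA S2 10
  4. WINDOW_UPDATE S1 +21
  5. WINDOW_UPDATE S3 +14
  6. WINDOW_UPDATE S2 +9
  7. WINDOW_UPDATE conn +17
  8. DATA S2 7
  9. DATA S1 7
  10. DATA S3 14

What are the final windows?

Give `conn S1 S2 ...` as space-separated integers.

Answer: 22 81 40 43

Derivation:
Op 1: conn=43 S1=48 S2=48 S3=43 blocked=[]
Op 2: conn=43 S1=67 S2=48 S3=43 blocked=[]
Op 3: conn=33 S1=67 S2=38 S3=43 blocked=[]
Op 4: conn=33 S1=88 S2=38 S3=43 blocked=[]
Op 5: conn=33 S1=88 S2=38 S3=57 blocked=[]
Op 6: conn=33 S1=88 S2=47 S3=57 blocked=[]
Op 7: conn=50 S1=88 S2=47 S3=57 blocked=[]
Op 8: conn=43 S1=88 S2=40 S3=57 blocked=[]
Op 9: conn=36 S1=81 S2=40 S3=57 blocked=[]
Op 10: conn=22 S1=81 S2=40 S3=43 blocked=[]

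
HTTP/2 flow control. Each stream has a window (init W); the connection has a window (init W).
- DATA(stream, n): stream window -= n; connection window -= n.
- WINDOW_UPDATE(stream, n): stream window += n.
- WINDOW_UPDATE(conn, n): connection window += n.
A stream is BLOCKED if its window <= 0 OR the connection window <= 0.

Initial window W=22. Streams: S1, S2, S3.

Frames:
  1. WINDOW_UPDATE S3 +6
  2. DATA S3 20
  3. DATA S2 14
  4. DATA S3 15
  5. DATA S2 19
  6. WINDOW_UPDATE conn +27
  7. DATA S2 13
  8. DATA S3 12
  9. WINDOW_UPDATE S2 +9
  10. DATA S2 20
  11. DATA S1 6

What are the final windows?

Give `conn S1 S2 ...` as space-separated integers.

Answer: -70 16 -35 -19

Derivation:
Op 1: conn=22 S1=22 S2=22 S3=28 blocked=[]
Op 2: conn=2 S1=22 S2=22 S3=8 blocked=[]
Op 3: conn=-12 S1=22 S2=8 S3=8 blocked=[1, 2, 3]
Op 4: conn=-27 S1=22 S2=8 S3=-7 blocked=[1, 2, 3]
Op 5: conn=-46 S1=22 S2=-11 S3=-7 blocked=[1, 2, 3]
Op 6: conn=-19 S1=22 S2=-11 S3=-7 blocked=[1, 2, 3]
Op 7: conn=-32 S1=22 S2=-24 S3=-7 blocked=[1, 2, 3]
Op 8: conn=-44 S1=22 S2=-24 S3=-19 blocked=[1, 2, 3]
Op 9: conn=-44 S1=22 S2=-15 S3=-19 blocked=[1, 2, 3]
Op 10: conn=-64 S1=22 S2=-35 S3=-19 blocked=[1, 2, 3]
Op 11: conn=-70 S1=16 S2=-35 S3=-19 blocked=[1, 2, 3]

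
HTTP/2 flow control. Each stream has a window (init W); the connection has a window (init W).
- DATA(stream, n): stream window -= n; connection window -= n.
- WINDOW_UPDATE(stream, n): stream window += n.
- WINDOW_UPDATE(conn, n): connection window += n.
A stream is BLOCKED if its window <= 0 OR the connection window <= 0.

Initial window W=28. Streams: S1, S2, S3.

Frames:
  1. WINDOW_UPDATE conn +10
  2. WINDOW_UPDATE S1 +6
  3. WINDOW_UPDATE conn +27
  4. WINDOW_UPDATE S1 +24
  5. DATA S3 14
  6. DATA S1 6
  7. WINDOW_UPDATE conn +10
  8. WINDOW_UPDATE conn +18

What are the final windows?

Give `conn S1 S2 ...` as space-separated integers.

Op 1: conn=38 S1=28 S2=28 S3=28 blocked=[]
Op 2: conn=38 S1=34 S2=28 S3=28 blocked=[]
Op 3: conn=65 S1=34 S2=28 S3=28 blocked=[]
Op 4: conn=65 S1=58 S2=28 S3=28 blocked=[]
Op 5: conn=51 S1=58 S2=28 S3=14 blocked=[]
Op 6: conn=45 S1=52 S2=28 S3=14 blocked=[]
Op 7: conn=55 S1=52 S2=28 S3=14 blocked=[]
Op 8: conn=73 S1=52 S2=28 S3=14 blocked=[]

Answer: 73 52 28 14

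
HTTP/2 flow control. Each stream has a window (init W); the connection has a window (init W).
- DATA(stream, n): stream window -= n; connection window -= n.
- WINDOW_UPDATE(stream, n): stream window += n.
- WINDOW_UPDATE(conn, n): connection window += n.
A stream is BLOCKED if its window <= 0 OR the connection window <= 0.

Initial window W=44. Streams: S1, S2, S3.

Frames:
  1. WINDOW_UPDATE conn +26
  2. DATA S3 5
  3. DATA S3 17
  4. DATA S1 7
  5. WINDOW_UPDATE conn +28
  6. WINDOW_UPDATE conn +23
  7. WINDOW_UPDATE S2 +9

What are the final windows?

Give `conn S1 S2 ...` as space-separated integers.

Op 1: conn=70 S1=44 S2=44 S3=44 blocked=[]
Op 2: conn=65 S1=44 S2=44 S3=39 blocked=[]
Op 3: conn=48 S1=44 S2=44 S3=22 blocked=[]
Op 4: conn=41 S1=37 S2=44 S3=22 blocked=[]
Op 5: conn=69 S1=37 S2=44 S3=22 blocked=[]
Op 6: conn=92 S1=37 S2=44 S3=22 blocked=[]
Op 7: conn=92 S1=37 S2=53 S3=22 blocked=[]

Answer: 92 37 53 22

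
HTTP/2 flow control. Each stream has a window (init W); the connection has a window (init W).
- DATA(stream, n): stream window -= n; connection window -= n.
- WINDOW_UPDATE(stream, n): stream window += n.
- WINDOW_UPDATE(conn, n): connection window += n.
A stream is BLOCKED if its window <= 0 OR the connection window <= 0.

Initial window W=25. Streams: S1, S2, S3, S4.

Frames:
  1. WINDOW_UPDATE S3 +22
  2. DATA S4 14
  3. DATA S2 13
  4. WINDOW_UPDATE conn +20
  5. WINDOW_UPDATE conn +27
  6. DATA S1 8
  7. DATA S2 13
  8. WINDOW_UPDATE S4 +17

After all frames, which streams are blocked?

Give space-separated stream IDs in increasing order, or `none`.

Op 1: conn=25 S1=25 S2=25 S3=47 S4=25 blocked=[]
Op 2: conn=11 S1=25 S2=25 S3=47 S4=11 blocked=[]
Op 3: conn=-2 S1=25 S2=12 S3=47 S4=11 blocked=[1, 2, 3, 4]
Op 4: conn=18 S1=25 S2=12 S3=47 S4=11 blocked=[]
Op 5: conn=45 S1=25 S2=12 S3=47 S4=11 blocked=[]
Op 6: conn=37 S1=17 S2=12 S3=47 S4=11 blocked=[]
Op 7: conn=24 S1=17 S2=-1 S3=47 S4=11 blocked=[2]
Op 8: conn=24 S1=17 S2=-1 S3=47 S4=28 blocked=[2]

Answer: S2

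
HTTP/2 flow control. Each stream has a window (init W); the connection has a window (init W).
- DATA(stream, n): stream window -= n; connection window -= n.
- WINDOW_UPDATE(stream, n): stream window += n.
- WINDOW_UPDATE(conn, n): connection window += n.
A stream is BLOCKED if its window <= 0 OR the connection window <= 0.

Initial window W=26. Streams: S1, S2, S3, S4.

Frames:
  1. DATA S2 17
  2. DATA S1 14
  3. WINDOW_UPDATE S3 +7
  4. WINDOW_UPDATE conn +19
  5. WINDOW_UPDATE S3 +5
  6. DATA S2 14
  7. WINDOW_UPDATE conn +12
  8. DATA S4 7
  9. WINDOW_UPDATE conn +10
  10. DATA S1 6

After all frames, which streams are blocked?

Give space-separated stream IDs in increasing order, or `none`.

Op 1: conn=9 S1=26 S2=9 S3=26 S4=26 blocked=[]
Op 2: conn=-5 S1=12 S2=9 S3=26 S4=26 blocked=[1, 2, 3, 4]
Op 3: conn=-5 S1=12 S2=9 S3=33 S4=26 blocked=[1, 2, 3, 4]
Op 4: conn=14 S1=12 S2=9 S3=33 S4=26 blocked=[]
Op 5: conn=14 S1=12 S2=9 S3=38 S4=26 blocked=[]
Op 6: conn=0 S1=12 S2=-5 S3=38 S4=26 blocked=[1, 2, 3, 4]
Op 7: conn=12 S1=12 S2=-5 S3=38 S4=26 blocked=[2]
Op 8: conn=5 S1=12 S2=-5 S3=38 S4=19 blocked=[2]
Op 9: conn=15 S1=12 S2=-5 S3=38 S4=19 blocked=[2]
Op 10: conn=9 S1=6 S2=-5 S3=38 S4=19 blocked=[2]

Answer: S2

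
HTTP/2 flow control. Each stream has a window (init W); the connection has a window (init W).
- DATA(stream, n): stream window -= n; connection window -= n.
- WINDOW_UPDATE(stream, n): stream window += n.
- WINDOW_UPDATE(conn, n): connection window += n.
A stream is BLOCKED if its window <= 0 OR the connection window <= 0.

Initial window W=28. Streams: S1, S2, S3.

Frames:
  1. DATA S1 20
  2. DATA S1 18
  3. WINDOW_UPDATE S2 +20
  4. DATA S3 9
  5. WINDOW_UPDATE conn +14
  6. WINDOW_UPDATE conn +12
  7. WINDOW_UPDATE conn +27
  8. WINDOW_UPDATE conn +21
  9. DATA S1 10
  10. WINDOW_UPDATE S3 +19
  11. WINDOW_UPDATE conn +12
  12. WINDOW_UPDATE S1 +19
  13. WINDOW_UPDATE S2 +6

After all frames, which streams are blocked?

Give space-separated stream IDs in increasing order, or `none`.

Op 1: conn=8 S1=8 S2=28 S3=28 blocked=[]
Op 2: conn=-10 S1=-10 S2=28 S3=28 blocked=[1, 2, 3]
Op 3: conn=-10 S1=-10 S2=48 S3=28 blocked=[1, 2, 3]
Op 4: conn=-19 S1=-10 S2=48 S3=19 blocked=[1, 2, 3]
Op 5: conn=-5 S1=-10 S2=48 S3=19 blocked=[1, 2, 3]
Op 6: conn=7 S1=-10 S2=48 S3=19 blocked=[1]
Op 7: conn=34 S1=-10 S2=48 S3=19 blocked=[1]
Op 8: conn=55 S1=-10 S2=48 S3=19 blocked=[1]
Op 9: conn=45 S1=-20 S2=48 S3=19 blocked=[1]
Op 10: conn=45 S1=-20 S2=48 S3=38 blocked=[1]
Op 11: conn=57 S1=-20 S2=48 S3=38 blocked=[1]
Op 12: conn=57 S1=-1 S2=48 S3=38 blocked=[1]
Op 13: conn=57 S1=-1 S2=54 S3=38 blocked=[1]

Answer: S1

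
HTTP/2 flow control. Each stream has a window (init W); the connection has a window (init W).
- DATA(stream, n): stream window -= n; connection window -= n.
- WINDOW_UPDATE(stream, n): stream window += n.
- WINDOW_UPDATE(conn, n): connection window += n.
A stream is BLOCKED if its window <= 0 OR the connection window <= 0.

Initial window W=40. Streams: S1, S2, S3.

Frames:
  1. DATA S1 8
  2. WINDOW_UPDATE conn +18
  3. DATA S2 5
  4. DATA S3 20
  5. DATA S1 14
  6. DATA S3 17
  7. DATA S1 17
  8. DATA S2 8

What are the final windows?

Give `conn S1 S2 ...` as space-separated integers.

Answer: -31 1 27 3

Derivation:
Op 1: conn=32 S1=32 S2=40 S3=40 blocked=[]
Op 2: conn=50 S1=32 S2=40 S3=40 blocked=[]
Op 3: conn=45 S1=32 S2=35 S3=40 blocked=[]
Op 4: conn=25 S1=32 S2=35 S3=20 blocked=[]
Op 5: conn=11 S1=18 S2=35 S3=20 blocked=[]
Op 6: conn=-6 S1=18 S2=35 S3=3 blocked=[1, 2, 3]
Op 7: conn=-23 S1=1 S2=35 S3=3 blocked=[1, 2, 3]
Op 8: conn=-31 S1=1 S2=27 S3=3 blocked=[1, 2, 3]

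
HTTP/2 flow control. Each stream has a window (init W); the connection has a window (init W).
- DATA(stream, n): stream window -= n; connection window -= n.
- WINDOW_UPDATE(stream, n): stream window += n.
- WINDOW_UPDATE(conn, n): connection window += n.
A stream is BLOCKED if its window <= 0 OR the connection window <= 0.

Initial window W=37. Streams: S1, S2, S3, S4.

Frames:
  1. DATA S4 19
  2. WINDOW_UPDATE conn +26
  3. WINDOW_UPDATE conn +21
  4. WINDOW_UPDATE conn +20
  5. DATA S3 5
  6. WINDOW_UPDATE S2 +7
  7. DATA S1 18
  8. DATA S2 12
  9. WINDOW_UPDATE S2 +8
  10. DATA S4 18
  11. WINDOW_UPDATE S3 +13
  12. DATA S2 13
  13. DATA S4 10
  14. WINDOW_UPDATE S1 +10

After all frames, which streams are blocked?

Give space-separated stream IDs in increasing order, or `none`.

Op 1: conn=18 S1=37 S2=37 S3=37 S4=18 blocked=[]
Op 2: conn=44 S1=37 S2=37 S3=37 S4=18 blocked=[]
Op 3: conn=65 S1=37 S2=37 S3=37 S4=18 blocked=[]
Op 4: conn=85 S1=37 S2=37 S3=37 S4=18 blocked=[]
Op 5: conn=80 S1=37 S2=37 S3=32 S4=18 blocked=[]
Op 6: conn=80 S1=37 S2=44 S3=32 S4=18 blocked=[]
Op 7: conn=62 S1=19 S2=44 S3=32 S4=18 blocked=[]
Op 8: conn=50 S1=19 S2=32 S3=32 S4=18 blocked=[]
Op 9: conn=50 S1=19 S2=40 S3=32 S4=18 blocked=[]
Op 10: conn=32 S1=19 S2=40 S3=32 S4=0 blocked=[4]
Op 11: conn=32 S1=19 S2=40 S3=45 S4=0 blocked=[4]
Op 12: conn=19 S1=19 S2=27 S3=45 S4=0 blocked=[4]
Op 13: conn=9 S1=19 S2=27 S3=45 S4=-10 blocked=[4]
Op 14: conn=9 S1=29 S2=27 S3=45 S4=-10 blocked=[4]

Answer: S4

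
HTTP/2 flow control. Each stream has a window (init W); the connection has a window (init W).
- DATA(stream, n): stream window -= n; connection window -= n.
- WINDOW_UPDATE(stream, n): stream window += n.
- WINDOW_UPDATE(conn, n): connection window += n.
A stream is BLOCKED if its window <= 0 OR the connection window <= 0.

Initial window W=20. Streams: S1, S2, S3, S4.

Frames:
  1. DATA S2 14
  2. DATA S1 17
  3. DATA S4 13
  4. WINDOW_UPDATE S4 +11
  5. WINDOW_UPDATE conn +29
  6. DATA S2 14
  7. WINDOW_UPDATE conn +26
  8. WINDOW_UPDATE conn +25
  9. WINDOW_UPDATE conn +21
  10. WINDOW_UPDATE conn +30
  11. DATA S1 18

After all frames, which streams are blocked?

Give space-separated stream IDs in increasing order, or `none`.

Op 1: conn=6 S1=20 S2=6 S3=20 S4=20 blocked=[]
Op 2: conn=-11 S1=3 S2=6 S3=20 S4=20 blocked=[1, 2, 3, 4]
Op 3: conn=-24 S1=3 S2=6 S3=20 S4=7 blocked=[1, 2, 3, 4]
Op 4: conn=-24 S1=3 S2=6 S3=20 S4=18 blocked=[1, 2, 3, 4]
Op 5: conn=5 S1=3 S2=6 S3=20 S4=18 blocked=[]
Op 6: conn=-9 S1=3 S2=-8 S3=20 S4=18 blocked=[1, 2, 3, 4]
Op 7: conn=17 S1=3 S2=-8 S3=20 S4=18 blocked=[2]
Op 8: conn=42 S1=3 S2=-8 S3=20 S4=18 blocked=[2]
Op 9: conn=63 S1=3 S2=-8 S3=20 S4=18 blocked=[2]
Op 10: conn=93 S1=3 S2=-8 S3=20 S4=18 blocked=[2]
Op 11: conn=75 S1=-15 S2=-8 S3=20 S4=18 blocked=[1, 2]

Answer: S1 S2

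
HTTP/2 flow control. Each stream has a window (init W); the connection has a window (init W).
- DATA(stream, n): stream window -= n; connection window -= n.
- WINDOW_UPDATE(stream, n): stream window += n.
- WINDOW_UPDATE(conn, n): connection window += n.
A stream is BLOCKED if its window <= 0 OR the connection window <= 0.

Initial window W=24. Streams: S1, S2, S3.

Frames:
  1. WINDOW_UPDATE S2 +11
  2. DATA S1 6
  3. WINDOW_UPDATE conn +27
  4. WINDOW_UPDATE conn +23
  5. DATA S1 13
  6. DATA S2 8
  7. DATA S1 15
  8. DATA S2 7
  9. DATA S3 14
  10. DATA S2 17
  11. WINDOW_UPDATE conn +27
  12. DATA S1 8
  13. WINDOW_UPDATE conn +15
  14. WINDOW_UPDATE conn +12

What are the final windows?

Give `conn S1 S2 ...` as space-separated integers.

Op 1: conn=24 S1=24 S2=35 S3=24 blocked=[]
Op 2: conn=18 S1=18 S2=35 S3=24 blocked=[]
Op 3: conn=45 S1=18 S2=35 S3=24 blocked=[]
Op 4: conn=68 S1=18 S2=35 S3=24 blocked=[]
Op 5: conn=55 S1=5 S2=35 S3=24 blocked=[]
Op 6: conn=47 S1=5 S2=27 S3=24 blocked=[]
Op 7: conn=32 S1=-10 S2=27 S3=24 blocked=[1]
Op 8: conn=25 S1=-10 S2=20 S3=24 blocked=[1]
Op 9: conn=11 S1=-10 S2=20 S3=10 blocked=[1]
Op 10: conn=-6 S1=-10 S2=3 S3=10 blocked=[1, 2, 3]
Op 11: conn=21 S1=-10 S2=3 S3=10 blocked=[1]
Op 12: conn=13 S1=-18 S2=3 S3=10 blocked=[1]
Op 13: conn=28 S1=-18 S2=3 S3=10 blocked=[1]
Op 14: conn=40 S1=-18 S2=3 S3=10 blocked=[1]

Answer: 40 -18 3 10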